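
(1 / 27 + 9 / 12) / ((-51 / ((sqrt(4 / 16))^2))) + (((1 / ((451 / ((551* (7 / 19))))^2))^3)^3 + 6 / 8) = 576241540282454403965536945723787482678829232277711 / 772294168130647373825089585095413520220314131818896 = 0.75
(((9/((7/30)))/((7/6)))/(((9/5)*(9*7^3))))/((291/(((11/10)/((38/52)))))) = 2860/92925903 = 0.00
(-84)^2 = 7056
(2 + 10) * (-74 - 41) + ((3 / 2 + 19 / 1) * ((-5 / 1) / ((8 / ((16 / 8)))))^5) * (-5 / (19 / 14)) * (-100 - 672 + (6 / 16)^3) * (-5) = 888243.00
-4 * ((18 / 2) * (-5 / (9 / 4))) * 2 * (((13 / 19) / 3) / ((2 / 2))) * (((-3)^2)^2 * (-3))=-168480 / 19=-8867.37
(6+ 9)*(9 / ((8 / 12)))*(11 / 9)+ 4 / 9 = 4463 / 18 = 247.94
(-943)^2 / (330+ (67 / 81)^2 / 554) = 3232236929706 / 1199486509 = 2694.68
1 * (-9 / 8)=-9 / 8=-1.12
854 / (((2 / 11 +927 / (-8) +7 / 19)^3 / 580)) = -2315232891023360 / 7169295914945767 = -0.32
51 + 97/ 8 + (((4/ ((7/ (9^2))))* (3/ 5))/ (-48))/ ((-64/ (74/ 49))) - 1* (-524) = 128888677/ 219520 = 587.14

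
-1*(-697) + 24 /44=7673 /11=697.55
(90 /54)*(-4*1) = -20 /3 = -6.67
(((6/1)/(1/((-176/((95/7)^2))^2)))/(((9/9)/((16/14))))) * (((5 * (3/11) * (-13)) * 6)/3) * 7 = -25313992704/16290125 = -1553.95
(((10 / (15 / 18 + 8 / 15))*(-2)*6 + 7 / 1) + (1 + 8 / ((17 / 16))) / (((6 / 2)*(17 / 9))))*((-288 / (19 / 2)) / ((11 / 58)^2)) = 1820671723008 / 27240851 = 66836.08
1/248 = 0.00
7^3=343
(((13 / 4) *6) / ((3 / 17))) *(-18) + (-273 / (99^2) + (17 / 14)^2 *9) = -1265140717 / 640332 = -1975.76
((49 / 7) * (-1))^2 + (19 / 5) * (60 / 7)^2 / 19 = 3121 / 49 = 63.69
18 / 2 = 9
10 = 10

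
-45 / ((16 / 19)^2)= -16245 / 256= -63.46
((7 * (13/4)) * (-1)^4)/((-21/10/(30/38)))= -325/38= -8.55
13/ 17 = 0.76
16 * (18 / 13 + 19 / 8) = 60.15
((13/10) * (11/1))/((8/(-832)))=-7436/5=-1487.20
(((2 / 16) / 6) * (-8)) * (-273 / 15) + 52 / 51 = 689 / 170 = 4.05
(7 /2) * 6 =21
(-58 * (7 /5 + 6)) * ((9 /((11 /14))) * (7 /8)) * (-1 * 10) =43017.55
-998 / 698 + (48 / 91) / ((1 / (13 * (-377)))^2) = 30952281611 / 2443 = 12669783.71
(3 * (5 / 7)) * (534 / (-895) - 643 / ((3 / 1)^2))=-580291 / 3759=-154.37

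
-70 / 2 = -35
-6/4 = -3/2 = -1.50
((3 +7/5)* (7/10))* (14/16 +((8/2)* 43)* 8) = 169631/40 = 4240.78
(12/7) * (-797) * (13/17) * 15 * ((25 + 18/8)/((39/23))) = -29971185/119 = -251858.70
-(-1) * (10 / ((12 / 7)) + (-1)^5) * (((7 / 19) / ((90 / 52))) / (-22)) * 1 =-2639 / 56430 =-0.05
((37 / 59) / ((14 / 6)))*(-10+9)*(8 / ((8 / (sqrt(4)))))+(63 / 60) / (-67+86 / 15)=-842091 / 1518188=-0.55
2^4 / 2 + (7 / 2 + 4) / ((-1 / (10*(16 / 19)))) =-1048 / 19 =-55.16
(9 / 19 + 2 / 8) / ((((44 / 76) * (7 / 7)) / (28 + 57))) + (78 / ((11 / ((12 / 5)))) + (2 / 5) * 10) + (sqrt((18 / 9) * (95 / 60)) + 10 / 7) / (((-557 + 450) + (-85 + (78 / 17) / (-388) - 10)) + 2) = 129277370927 / 1015844060 - 1649 * sqrt(114) / 1978917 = 127.25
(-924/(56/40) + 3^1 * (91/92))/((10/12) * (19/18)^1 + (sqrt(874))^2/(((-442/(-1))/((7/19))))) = -360687249/882809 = -408.57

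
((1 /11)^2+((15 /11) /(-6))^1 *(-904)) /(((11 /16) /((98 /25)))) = 38982048 /33275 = 1171.51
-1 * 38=-38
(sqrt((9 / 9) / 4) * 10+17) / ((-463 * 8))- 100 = -185211 / 1852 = -100.01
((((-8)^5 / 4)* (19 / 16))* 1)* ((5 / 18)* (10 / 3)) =-243200 / 27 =-9007.41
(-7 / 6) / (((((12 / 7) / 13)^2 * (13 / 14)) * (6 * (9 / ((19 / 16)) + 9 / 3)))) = -593047 / 520992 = -1.14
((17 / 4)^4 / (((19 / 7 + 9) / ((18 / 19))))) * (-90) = -236782035 / 99712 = -2374.66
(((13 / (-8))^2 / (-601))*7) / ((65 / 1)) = -91 / 192320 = -0.00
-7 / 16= -0.44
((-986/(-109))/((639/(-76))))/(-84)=18734/1462671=0.01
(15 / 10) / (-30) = -1 / 20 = -0.05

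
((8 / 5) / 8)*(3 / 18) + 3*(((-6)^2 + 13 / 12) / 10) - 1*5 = 739 / 120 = 6.16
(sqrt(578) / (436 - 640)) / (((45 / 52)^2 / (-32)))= 21632 * sqrt(2) / 6075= 5.04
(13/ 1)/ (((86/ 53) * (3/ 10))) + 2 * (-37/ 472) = 808247/ 30444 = 26.55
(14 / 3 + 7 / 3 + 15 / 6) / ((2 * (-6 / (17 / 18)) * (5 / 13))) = -4199 / 2160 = -1.94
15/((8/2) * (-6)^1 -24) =-0.31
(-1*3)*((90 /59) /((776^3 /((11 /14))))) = -1485 /192990181888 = -0.00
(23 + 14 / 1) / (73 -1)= 37 / 72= 0.51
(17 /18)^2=289 /324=0.89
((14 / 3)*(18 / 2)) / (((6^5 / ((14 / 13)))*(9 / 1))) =0.00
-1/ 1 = -1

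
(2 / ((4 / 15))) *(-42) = -315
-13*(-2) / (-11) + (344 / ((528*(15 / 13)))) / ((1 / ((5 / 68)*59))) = 1157 / 13464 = 0.09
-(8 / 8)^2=-1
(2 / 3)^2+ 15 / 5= 31 / 9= 3.44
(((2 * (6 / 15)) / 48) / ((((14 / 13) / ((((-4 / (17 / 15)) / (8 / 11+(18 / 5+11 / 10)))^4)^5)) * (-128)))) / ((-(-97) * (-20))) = 895564793254223884248371200000000000000000000000000000000000000 / 78529165928103753747207083300959409502961757324449372061734083747848313237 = 0.00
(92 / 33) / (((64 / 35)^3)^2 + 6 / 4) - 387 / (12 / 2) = -607877633477179 / 9434947522902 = -64.43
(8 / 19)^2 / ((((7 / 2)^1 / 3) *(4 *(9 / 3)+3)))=128 / 12635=0.01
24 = 24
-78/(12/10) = -65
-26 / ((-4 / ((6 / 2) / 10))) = 39 / 20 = 1.95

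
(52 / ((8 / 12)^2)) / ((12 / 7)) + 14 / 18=2485 / 36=69.03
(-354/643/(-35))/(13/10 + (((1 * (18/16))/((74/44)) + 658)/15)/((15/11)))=2357640/5021329103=0.00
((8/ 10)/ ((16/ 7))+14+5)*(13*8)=10062/ 5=2012.40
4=4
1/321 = 0.00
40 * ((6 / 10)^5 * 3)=5832 / 625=9.33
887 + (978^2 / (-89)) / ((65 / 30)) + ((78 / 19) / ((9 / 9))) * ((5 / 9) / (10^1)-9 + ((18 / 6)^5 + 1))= -204982294 / 65949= -3108.19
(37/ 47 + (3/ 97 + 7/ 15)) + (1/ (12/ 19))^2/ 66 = 286578979/ 216643680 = 1.32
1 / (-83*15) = -0.00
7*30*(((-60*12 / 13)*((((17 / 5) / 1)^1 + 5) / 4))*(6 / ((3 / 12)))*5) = -38102400 / 13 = -2930953.85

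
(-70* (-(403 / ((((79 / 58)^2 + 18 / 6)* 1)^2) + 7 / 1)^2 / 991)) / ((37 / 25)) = 72306684677593387561750 / 2609391400638094016107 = 27.71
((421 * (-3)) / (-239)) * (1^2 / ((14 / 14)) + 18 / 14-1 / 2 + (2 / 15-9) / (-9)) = 2204777 / 150570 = 14.64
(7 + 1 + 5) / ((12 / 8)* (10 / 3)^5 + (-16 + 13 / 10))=10530 / 488093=0.02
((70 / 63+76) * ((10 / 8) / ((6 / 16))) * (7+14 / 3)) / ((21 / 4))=138800 / 243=571.19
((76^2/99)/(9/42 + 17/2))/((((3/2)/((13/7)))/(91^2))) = 1243607456/18117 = 68643.12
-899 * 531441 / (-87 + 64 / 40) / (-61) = -91712.19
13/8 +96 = 781/8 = 97.62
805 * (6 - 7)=-805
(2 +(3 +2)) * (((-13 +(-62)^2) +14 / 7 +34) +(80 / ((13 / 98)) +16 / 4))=407141 / 13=31318.54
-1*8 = -8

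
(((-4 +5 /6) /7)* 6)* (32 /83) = -608 /581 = -1.05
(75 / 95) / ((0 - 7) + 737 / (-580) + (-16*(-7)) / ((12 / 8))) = 0.01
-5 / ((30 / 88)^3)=-85184 / 675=-126.20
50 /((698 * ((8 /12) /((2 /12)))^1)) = 25 /1396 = 0.02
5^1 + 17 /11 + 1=83 /11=7.55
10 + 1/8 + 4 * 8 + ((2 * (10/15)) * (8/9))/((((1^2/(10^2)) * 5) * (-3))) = 22177/648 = 34.22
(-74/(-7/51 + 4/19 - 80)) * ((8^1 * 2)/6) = 191216/77449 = 2.47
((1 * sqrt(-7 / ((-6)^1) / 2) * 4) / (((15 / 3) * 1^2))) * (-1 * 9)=-6 * sqrt(21) / 5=-5.50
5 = 5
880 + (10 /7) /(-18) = 55435 /63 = 879.92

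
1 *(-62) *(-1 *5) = 310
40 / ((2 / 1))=20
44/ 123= 0.36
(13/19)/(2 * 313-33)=13/11267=0.00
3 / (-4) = -3 / 4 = -0.75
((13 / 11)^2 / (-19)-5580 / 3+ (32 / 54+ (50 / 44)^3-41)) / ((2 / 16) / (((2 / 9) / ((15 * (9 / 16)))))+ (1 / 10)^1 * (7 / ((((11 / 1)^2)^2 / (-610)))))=-3651372366752 / 9069585039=-402.60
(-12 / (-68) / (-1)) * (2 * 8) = -48 / 17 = -2.82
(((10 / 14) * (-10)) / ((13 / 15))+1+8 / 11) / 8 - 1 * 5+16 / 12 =-4.48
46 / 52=23 / 26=0.88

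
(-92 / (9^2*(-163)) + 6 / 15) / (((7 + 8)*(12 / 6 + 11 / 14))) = 376124 / 38618775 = 0.01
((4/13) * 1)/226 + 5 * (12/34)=44104/24973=1.77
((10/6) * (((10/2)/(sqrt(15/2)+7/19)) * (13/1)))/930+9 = 1805 * sqrt(30)/228222+1026334/114111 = 9.04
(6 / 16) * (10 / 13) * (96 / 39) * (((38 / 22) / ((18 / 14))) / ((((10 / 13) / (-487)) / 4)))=-1036336 / 429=-2415.70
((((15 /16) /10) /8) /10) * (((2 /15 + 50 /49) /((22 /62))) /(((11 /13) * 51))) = 21359 /241903200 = 0.00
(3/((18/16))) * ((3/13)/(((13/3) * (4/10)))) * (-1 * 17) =-1020/169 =-6.04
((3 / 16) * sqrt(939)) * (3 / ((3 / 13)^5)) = 371293 * sqrt(939) / 432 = 26336.97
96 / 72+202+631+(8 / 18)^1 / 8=15019 / 18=834.39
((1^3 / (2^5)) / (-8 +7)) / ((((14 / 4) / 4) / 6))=-3 / 14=-0.21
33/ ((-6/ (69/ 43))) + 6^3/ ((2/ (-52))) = -483735/ 86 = -5624.83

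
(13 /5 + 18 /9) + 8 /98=1147 /245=4.68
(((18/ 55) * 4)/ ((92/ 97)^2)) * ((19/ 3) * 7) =3754191/ 58190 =64.52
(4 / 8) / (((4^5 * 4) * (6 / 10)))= 5 / 24576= 0.00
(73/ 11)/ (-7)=-0.95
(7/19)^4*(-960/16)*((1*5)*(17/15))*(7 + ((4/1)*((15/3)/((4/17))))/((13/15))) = -1115120440/1694173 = -658.21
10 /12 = 0.83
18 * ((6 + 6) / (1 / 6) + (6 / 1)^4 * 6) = 141264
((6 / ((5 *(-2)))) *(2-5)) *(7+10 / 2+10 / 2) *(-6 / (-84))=2.19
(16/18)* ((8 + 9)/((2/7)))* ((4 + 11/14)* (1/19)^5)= 0.00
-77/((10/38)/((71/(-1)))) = 103873/5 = 20774.60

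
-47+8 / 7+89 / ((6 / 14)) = 3398 / 21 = 161.81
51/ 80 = 0.64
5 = 5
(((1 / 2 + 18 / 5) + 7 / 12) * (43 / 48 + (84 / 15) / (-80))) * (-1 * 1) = -278471 / 72000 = -3.87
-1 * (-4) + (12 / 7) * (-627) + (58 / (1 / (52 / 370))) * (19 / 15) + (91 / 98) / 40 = -329606161 / 310800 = -1060.51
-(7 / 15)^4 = -2401 / 50625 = -0.05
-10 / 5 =-2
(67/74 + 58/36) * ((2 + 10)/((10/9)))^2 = 293.53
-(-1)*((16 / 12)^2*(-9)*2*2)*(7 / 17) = -448 / 17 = -26.35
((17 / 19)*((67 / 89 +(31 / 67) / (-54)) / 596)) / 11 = 214421 / 2111045112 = 0.00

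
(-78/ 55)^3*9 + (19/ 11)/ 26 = -110757793/ 4325750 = -25.60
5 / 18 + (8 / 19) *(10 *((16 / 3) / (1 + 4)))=1631 / 342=4.77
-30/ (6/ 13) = -65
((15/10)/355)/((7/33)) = 99/4970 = 0.02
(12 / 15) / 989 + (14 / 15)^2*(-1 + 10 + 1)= 387724 / 44505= 8.71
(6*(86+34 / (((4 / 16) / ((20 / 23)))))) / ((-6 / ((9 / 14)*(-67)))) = 1416447 / 161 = 8797.81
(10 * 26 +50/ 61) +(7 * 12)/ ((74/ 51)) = 719332/ 2257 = 318.71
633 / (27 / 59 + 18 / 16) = 399.97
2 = 2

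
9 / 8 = 1.12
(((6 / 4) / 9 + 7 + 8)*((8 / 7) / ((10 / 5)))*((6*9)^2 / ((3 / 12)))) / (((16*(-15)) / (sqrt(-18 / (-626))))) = -6318*sqrt(313) / 1565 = -71.42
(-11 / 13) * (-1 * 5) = 55 / 13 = 4.23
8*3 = 24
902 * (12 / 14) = 5412 / 7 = 773.14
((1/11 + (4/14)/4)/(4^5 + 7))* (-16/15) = -0.00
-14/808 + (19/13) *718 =5511277/5252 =1049.37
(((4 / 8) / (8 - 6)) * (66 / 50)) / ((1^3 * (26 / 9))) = 297 / 2600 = 0.11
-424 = -424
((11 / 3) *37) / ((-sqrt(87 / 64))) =-116.36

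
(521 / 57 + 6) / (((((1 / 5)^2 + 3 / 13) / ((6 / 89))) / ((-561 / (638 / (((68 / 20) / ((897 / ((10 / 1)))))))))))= -6235175 / 49627468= -0.13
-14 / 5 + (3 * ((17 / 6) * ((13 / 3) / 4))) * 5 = 5189 / 120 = 43.24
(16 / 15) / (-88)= -2 / 165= -0.01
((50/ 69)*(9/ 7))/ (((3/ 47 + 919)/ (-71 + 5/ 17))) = -2118525/ 29556863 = -0.07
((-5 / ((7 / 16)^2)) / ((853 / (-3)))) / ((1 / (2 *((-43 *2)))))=-660480 / 41797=-15.80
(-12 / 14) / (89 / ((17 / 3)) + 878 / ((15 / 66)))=-510 / 2307949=-0.00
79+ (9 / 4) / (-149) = 47075 / 596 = 78.98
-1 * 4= -4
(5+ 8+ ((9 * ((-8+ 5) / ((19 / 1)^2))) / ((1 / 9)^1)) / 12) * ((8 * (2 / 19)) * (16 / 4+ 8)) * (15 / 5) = 2691504 / 6859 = 392.40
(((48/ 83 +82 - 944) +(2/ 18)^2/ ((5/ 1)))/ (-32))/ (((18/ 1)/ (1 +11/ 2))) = 376435891/ 38724480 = 9.72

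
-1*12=-12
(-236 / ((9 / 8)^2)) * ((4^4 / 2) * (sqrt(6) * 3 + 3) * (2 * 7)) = -27066368 * sqrt(6) / 27 - 27066368 / 27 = -3457968.84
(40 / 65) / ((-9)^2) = 8 / 1053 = 0.01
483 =483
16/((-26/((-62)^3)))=1906624/13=146663.38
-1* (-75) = 75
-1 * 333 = -333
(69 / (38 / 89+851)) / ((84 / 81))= 0.08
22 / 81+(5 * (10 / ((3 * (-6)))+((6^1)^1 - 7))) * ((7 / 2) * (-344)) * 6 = 4551142 / 81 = 56186.94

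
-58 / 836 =-29 / 418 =-0.07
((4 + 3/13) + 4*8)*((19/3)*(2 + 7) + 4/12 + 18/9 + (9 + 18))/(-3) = -40663/39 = -1042.64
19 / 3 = 6.33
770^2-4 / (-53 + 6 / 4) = 61068708 / 103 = 592900.08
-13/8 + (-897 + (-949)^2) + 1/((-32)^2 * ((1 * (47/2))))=21650437953/24064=899702.38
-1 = -1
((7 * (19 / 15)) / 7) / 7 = 19 / 105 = 0.18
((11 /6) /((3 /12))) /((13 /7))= 154 /39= 3.95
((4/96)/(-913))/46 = -1/1007952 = -0.00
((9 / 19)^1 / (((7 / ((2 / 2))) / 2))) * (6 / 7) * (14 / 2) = 108 / 133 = 0.81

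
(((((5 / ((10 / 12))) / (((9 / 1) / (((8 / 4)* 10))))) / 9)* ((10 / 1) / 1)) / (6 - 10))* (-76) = 7600 / 27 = 281.48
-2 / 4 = -1 / 2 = -0.50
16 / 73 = 0.22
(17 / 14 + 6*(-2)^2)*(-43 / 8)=-15179 / 112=-135.53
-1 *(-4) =4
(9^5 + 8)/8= 59057/8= 7382.12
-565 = -565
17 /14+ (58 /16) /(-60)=3877 /3360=1.15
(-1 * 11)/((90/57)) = -209/30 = -6.97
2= 2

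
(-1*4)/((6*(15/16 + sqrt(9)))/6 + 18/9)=-64/95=-0.67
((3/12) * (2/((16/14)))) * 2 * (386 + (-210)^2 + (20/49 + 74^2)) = 1224079/28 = 43717.11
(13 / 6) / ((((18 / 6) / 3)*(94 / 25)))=325 / 564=0.58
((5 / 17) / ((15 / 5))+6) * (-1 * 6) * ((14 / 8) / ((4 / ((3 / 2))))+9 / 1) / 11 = -96099 / 2992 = -32.12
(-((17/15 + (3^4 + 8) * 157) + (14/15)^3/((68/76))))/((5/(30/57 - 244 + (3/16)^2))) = 1758186498439/2584000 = 680412.73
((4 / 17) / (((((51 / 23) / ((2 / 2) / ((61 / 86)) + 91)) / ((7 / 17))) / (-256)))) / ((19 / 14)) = -4336912384 / 5694167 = -761.64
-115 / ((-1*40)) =23 / 8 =2.88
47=47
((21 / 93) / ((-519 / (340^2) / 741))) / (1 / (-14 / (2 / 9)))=12591961200 / 5363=2347932.35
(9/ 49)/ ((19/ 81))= 729/ 931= 0.78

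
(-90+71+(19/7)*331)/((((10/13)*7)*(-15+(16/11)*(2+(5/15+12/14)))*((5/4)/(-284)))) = 3581.98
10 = 10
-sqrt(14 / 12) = -1.08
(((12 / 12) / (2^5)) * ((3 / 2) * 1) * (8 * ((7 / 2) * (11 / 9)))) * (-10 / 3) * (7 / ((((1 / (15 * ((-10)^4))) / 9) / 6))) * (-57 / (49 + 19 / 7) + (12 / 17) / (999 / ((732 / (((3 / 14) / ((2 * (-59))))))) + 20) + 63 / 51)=-1266228868840031250 / 24802961597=-51051519.15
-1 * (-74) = 74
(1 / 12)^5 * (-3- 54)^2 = 361 / 27648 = 0.01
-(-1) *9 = 9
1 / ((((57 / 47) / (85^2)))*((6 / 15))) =1697875 / 114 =14893.64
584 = 584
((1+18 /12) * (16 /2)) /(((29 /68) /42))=57120 /29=1969.66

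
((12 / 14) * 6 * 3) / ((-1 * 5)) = -108 / 35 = -3.09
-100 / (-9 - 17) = 50 / 13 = 3.85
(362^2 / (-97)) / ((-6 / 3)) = 65522 / 97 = 675.48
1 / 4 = 0.25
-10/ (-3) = 10/ 3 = 3.33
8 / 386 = 4 / 193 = 0.02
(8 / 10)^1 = 4 / 5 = 0.80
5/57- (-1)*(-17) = -964/57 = -16.91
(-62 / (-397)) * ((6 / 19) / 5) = 372 / 37715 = 0.01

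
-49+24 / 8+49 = 3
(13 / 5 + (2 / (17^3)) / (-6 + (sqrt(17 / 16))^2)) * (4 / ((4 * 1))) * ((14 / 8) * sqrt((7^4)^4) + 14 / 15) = 3054056696588051 / 116438100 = 26229015.22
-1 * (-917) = 917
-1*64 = -64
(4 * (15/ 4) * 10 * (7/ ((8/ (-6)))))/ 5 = -315/ 2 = -157.50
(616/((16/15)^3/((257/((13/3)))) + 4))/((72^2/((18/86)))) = 2023875/327167392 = 0.01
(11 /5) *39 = 429 /5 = 85.80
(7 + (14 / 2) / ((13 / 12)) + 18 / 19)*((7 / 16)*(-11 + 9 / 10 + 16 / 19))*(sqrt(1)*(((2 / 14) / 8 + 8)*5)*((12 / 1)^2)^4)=-4721175791311104 / 4693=-1006003791031.56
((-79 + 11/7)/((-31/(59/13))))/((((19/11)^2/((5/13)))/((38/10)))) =3869338/696787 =5.55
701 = 701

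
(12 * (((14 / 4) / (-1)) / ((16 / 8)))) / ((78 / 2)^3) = -7 / 19773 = -0.00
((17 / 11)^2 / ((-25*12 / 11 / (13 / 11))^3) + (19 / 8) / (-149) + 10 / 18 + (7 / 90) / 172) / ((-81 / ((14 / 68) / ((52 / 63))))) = -553722531879181 / 333064717128000000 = -0.00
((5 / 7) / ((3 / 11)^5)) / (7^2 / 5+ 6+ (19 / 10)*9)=8052550 / 559629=14.39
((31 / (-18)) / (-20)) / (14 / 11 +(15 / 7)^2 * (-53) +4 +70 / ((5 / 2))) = -16709 / 40766760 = -0.00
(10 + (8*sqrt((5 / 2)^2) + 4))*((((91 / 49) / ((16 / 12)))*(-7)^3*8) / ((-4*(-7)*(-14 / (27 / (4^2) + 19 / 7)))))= 326859 / 224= 1459.19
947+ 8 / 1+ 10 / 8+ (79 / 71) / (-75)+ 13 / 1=20644709 / 21300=969.24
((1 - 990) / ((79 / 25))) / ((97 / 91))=-2249975 / 7663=-293.62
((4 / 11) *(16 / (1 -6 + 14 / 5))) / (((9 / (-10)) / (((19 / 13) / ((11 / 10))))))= 608000 / 155727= 3.90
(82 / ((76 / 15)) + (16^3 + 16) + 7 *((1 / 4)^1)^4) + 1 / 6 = 4128.38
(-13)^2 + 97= 266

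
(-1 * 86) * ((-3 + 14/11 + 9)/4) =-1720/11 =-156.36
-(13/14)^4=-28561/38416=-0.74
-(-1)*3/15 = 1/5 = 0.20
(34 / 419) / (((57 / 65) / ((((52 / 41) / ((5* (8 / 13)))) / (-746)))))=-37349 / 730485438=-0.00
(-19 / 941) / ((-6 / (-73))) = -1387 / 5646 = -0.25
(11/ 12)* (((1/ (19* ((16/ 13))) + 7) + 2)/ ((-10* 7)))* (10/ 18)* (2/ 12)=-30239/ 2757888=-0.01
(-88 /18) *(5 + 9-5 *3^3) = 591.56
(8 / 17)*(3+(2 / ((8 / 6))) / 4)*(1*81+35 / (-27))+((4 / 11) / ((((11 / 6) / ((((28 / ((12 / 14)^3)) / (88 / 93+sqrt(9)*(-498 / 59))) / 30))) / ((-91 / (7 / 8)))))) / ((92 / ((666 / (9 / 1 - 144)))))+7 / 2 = 555358117796161 / 4271296218750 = 130.02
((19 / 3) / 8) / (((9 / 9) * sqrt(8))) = 0.28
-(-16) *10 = 160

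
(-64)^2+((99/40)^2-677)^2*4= 1154806853201/640000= 1804385.71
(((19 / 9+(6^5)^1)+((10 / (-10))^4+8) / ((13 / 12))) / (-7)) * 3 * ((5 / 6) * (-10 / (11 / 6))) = 45550550 / 3003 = 15168.35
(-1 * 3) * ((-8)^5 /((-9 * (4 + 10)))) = -16384 /21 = -780.19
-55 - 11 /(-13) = -704 /13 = -54.15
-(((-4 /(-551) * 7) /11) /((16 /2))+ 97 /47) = -2.06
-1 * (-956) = 956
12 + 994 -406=600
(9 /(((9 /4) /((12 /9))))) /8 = 2 /3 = 0.67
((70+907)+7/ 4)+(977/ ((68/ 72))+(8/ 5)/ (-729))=498996311/ 247860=2013.22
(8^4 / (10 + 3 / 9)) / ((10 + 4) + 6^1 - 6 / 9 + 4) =18432 / 1085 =16.99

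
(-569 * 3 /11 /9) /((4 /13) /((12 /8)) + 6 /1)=-7397 /2662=-2.78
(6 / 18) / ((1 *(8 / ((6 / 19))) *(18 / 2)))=1 / 684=0.00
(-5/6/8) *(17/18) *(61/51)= -0.12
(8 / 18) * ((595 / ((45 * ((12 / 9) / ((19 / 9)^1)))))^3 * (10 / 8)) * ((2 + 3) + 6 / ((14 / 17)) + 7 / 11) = 8214795037925 / 124711488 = 65870.40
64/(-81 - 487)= -8/71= -0.11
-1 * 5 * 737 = -3685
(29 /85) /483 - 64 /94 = -1312397 /1929585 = -0.68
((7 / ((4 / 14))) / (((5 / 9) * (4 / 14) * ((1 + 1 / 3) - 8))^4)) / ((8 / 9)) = 562711519881 / 25600000000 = 21.98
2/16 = 1/8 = 0.12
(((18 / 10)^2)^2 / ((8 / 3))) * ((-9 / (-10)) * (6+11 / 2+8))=6908733 / 100000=69.09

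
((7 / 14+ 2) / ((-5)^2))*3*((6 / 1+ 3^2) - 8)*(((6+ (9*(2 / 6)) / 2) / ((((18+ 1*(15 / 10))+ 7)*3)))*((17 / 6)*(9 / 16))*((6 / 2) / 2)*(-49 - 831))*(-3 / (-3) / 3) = -58905 / 424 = -138.93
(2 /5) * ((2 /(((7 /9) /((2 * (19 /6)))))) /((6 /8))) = 304 /35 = 8.69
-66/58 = -33/29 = -1.14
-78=-78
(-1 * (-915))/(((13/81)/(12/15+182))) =13548222/13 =1042170.92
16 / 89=0.18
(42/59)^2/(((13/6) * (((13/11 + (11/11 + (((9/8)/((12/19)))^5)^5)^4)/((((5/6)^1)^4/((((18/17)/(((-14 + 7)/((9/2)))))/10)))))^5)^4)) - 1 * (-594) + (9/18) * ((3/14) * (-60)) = 587.57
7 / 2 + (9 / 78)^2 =2375 / 676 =3.51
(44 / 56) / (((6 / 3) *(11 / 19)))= 19 / 28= 0.68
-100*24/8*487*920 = -134412000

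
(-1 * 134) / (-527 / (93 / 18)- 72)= 67 / 87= 0.77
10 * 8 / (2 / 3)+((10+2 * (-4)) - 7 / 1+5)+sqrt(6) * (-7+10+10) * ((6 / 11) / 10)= 39 * sqrt(6) / 55+120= 121.74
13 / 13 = 1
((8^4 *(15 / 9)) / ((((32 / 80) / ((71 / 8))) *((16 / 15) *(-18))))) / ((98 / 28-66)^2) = -2272 / 1125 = -2.02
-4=-4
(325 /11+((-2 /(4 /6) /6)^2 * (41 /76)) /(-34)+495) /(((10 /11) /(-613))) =-36558258897 /103360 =-353698.33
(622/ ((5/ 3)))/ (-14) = -933/ 35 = -26.66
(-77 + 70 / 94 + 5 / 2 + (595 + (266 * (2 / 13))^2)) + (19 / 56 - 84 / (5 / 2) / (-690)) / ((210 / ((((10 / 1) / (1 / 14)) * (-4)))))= 421034880377 / 191823450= 2194.91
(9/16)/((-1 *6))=-0.09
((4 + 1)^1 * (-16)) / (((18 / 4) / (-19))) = 3040 / 9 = 337.78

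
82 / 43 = 1.91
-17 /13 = -1.31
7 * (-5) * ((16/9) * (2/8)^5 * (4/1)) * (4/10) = -7/72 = -0.10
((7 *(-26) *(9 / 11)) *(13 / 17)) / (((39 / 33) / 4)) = -6552 / 17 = -385.41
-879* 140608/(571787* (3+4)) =-30.88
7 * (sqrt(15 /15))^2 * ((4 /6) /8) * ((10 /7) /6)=5 /36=0.14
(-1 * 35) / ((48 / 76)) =-55.42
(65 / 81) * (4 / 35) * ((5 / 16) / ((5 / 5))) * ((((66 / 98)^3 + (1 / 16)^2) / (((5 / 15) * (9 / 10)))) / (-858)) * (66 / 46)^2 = -2562318275 / 36134905863168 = -0.00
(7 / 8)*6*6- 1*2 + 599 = 1257 / 2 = 628.50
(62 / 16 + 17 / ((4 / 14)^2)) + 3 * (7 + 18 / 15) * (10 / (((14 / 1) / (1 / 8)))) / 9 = 17839 / 84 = 212.37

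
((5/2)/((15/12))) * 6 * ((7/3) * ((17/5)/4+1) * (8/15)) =2072/75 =27.63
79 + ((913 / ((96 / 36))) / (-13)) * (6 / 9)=3195 / 52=61.44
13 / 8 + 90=733 / 8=91.62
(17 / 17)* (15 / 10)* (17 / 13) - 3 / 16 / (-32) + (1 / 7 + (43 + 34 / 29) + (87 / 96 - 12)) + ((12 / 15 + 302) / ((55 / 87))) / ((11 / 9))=1745585396141 / 4087283200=427.08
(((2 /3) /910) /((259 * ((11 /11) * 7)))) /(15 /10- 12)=-2 /51969645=-0.00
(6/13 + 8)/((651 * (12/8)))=220/25389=0.01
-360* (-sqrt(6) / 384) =15* sqrt(6) / 16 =2.30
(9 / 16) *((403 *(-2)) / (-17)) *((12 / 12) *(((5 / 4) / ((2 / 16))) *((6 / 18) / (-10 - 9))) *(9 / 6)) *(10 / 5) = -18135 / 1292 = -14.04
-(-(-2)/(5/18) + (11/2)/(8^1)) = -631/80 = -7.89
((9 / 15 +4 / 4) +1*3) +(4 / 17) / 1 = 411 / 85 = 4.84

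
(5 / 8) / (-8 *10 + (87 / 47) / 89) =-20915 / 2676424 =-0.01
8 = 8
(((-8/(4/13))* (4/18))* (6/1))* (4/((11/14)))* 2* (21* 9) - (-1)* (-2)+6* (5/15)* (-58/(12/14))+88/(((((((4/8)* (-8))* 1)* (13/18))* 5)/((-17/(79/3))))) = -11327164072/169455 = -66844.67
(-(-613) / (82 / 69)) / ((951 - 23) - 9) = 42297 / 75358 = 0.56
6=6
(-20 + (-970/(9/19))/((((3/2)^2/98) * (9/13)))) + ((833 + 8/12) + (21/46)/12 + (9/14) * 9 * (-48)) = -128297.04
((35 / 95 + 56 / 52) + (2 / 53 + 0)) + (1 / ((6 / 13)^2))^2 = 399053891 / 16965936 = 23.52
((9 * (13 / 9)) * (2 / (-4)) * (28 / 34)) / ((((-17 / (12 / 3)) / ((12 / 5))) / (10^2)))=302.28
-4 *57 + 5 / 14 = -3187 / 14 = -227.64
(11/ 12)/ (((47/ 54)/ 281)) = 27819/ 94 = 295.95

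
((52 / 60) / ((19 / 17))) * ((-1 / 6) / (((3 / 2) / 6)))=-442 / 855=-0.52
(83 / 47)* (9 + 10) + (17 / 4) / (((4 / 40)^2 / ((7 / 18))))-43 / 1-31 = 105607 / 846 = 124.83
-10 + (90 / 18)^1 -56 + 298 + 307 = 544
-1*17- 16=-33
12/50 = 6/25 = 0.24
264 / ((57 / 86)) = 7568 / 19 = 398.32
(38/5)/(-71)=-0.11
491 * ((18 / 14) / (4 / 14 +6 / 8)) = 17676 / 29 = 609.52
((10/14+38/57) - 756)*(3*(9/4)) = -5093.68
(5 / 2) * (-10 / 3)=-25 / 3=-8.33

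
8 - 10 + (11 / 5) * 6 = 56 / 5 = 11.20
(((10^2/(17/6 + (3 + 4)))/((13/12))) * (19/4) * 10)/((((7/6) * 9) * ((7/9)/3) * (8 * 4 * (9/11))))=235125/37583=6.26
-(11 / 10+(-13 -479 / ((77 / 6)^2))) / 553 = 877991 / 32787370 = 0.03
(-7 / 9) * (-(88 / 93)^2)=54208 / 77841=0.70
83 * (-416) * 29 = -1001312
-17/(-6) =17/6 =2.83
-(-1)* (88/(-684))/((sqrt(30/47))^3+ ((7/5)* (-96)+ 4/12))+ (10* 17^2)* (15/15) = 775500* sqrt(1410)/7977467292077+ 69164664388993420/23932401876231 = 2890.00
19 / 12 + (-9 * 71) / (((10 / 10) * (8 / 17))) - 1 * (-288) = -1068.29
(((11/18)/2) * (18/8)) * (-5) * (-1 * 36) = 495/4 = 123.75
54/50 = 27/25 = 1.08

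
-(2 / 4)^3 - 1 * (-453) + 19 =3775 / 8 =471.88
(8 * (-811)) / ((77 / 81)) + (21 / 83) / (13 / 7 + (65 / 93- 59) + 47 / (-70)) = -16218405285174 / 2376308011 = -6825.04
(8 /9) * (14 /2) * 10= 560 /9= 62.22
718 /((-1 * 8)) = -359 /4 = -89.75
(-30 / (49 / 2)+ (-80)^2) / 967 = 313540 / 47383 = 6.62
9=9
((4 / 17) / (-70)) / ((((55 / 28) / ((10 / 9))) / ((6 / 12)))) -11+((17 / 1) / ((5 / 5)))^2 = 2339362 / 8415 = 278.00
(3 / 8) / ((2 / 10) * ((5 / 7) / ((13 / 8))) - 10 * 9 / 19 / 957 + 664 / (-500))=-0.30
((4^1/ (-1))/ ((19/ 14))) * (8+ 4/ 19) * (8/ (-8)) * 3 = 26208/ 361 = 72.60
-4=-4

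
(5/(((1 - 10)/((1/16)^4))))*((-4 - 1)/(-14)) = -25/8257536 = -0.00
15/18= 5/6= 0.83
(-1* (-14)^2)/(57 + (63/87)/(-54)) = -102312/29747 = -3.44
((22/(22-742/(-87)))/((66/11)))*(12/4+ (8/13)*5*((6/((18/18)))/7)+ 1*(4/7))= 0.75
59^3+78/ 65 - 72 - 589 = 1023596/ 5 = 204719.20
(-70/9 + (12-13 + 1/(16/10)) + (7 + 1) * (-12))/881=-7499/63432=-0.12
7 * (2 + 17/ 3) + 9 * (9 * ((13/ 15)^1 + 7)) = 10363/ 15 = 690.87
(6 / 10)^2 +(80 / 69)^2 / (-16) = 32849 / 119025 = 0.28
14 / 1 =14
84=84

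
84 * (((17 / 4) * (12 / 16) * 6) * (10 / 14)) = 2295 / 2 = 1147.50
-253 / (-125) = 253 / 125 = 2.02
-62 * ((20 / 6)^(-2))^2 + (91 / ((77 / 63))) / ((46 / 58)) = 118119717 / 1265000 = 93.38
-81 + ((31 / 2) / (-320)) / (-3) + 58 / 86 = -6630347 / 82560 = -80.31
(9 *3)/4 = 27/4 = 6.75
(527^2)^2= 77133397441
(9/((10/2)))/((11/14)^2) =1764/605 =2.92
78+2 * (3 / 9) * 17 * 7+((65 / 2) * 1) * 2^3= 1252 / 3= 417.33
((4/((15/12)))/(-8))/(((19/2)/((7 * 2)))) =-56/95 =-0.59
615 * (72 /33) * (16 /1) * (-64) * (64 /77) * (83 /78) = -13381140480 /11011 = -1215252.06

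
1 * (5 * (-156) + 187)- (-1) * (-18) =-611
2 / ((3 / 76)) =152 / 3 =50.67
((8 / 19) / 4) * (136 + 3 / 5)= 1366 / 95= 14.38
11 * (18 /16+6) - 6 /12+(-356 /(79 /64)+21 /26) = -1723079 /8216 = -209.72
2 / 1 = 2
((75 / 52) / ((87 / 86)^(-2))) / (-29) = -19575 / 384592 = -0.05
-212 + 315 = 103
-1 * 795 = -795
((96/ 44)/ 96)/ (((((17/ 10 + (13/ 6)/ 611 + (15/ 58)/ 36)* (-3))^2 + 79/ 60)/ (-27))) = -60191715600/ 2712786690097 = -0.02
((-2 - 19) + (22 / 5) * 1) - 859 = -4378 / 5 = -875.60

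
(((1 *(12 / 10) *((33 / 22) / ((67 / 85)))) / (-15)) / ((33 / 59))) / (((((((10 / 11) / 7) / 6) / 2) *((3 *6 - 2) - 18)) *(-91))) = -3009 / 21775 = -0.14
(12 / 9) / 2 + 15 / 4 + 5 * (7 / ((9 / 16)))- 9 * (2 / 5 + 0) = 11347 / 180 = 63.04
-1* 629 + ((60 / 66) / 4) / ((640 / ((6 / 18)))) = -5313791 / 8448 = -629.00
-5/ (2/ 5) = -25/ 2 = -12.50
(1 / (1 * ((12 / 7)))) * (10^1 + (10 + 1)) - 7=21 / 4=5.25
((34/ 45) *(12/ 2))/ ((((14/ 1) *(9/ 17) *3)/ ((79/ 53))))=45662/ 150255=0.30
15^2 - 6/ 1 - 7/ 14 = 437/ 2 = 218.50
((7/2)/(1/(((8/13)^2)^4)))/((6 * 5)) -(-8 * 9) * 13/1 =11452888682968/12235960815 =936.00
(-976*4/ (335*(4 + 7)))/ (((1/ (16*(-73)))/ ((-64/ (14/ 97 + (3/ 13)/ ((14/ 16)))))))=-1287999684608/ 6636685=-194072.75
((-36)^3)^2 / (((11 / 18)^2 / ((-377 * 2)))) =-531779217555456 / 121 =-4394869566574.02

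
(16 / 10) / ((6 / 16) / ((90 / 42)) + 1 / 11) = 704 / 117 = 6.02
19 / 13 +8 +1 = 136 / 13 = 10.46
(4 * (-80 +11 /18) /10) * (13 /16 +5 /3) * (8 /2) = -314.91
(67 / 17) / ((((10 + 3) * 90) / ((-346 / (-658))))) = 0.00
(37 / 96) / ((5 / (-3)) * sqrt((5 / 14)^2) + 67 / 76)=4921 / 3656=1.35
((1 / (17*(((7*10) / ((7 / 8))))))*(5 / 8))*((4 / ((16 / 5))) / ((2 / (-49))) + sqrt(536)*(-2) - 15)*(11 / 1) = -11*sqrt(134) / 544 - 4015 / 17408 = -0.46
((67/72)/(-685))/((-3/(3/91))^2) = -67/408418920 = -0.00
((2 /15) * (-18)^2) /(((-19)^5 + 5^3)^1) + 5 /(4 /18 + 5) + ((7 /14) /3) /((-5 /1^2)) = 322613321 /349112334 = 0.92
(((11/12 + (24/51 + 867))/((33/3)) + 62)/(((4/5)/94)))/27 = 74325565/121176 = 613.37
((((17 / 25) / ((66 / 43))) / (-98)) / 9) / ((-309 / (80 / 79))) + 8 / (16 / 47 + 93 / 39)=192942113444 / 65721857355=2.94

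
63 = 63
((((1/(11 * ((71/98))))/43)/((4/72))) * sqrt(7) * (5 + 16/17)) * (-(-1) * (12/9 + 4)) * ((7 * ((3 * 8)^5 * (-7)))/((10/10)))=-370741302263808 * sqrt(7)/570911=-1718112431.76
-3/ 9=-1/ 3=-0.33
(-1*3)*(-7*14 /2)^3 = 352947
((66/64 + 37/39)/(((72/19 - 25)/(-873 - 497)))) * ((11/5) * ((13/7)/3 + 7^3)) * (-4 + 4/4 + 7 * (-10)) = -332767543427/47151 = -7057486.45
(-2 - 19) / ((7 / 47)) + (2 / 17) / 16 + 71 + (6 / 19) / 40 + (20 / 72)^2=-69.91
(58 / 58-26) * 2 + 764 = 714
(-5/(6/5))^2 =625/36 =17.36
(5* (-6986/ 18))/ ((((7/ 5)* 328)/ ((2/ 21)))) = -12475/ 30996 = -0.40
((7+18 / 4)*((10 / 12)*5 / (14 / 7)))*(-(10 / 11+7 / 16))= -45425 / 1408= -32.26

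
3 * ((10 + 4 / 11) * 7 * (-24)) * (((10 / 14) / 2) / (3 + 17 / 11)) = -2052 / 5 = -410.40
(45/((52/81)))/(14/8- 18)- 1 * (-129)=21072/169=124.69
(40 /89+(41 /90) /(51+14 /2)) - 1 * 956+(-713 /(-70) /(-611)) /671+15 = -1254009457769531 /1333282810860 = -940.54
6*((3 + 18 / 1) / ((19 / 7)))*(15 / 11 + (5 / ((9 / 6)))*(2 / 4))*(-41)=-1205400 / 209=-5767.46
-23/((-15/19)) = 437/15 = 29.13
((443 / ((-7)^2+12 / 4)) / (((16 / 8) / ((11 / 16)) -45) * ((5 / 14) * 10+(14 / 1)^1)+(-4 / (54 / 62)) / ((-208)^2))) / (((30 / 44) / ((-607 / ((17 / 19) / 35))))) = 113413122766944 / 282725856835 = 401.14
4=4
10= 10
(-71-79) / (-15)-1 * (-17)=27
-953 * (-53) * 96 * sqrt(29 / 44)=2424432 * sqrt(319) / 11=3936521.83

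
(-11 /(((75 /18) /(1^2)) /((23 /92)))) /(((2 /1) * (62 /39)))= -1287 /6200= -0.21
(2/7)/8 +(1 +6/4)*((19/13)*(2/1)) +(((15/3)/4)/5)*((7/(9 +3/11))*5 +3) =335527/37128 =9.04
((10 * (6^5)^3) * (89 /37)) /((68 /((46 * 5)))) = 38253921439867.73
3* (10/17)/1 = 30/17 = 1.76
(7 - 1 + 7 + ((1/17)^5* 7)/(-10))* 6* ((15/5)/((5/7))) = 327.60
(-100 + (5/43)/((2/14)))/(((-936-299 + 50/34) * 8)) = 14501/1442736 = 0.01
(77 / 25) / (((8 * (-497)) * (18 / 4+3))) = -11 / 106500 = -0.00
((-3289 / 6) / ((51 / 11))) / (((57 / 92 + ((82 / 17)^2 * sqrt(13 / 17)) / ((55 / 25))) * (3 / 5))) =1597787618571430 / 1114303201004223 - 4812952079821600 * sqrt(221) / 3342909603012669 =-19.97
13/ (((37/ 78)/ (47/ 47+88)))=90246/ 37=2439.08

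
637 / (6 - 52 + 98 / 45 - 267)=-28665 / 13987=-2.05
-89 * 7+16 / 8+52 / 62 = -19225 / 31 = -620.16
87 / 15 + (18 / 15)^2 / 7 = 1051 / 175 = 6.01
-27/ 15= -9/ 5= -1.80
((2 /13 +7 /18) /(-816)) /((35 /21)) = -127 /318240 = -0.00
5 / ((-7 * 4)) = -5 / 28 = -0.18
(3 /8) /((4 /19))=57 /32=1.78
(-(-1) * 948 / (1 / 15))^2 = 202208400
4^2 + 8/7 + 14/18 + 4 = 1381/63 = 21.92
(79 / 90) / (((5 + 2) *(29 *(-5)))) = -79 / 91350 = -0.00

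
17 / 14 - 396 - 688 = -15159 / 14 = -1082.79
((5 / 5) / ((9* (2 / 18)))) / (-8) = -1 / 8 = -0.12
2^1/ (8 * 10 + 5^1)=2/ 85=0.02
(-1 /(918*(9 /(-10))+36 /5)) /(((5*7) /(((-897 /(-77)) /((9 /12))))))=92 /169785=0.00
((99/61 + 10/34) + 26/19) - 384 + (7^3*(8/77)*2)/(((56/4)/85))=11272882/216733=52.01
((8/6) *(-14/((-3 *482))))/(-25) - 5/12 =-90487/216900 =-0.42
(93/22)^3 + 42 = 1251573/10648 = 117.54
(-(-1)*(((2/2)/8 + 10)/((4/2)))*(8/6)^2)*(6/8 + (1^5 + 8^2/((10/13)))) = 15291/20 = 764.55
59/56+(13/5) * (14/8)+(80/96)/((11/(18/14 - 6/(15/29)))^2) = 6.34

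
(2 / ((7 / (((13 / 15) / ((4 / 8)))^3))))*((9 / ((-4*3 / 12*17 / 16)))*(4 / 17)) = -2249728 / 758625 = -2.97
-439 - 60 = -499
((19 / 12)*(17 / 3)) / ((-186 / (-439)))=141797 / 6696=21.18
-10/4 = -5/2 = -2.50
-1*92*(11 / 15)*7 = -7084 / 15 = -472.27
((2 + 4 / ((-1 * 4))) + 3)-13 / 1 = -9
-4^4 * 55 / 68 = -3520 / 17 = -207.06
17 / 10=1.70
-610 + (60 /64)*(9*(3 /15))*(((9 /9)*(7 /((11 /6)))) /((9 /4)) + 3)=-105965 /176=-602.07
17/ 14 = 1.21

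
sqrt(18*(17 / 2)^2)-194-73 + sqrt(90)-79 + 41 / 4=-1343 / 4 + 3*sqrt(10) + 51*sqrt(2) / 2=-290.20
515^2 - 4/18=2387023/9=265224.78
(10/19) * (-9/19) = -90/361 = -0.25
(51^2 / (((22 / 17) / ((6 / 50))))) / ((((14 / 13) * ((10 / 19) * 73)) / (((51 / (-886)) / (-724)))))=1671004647 / 3605669144000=0.00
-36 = -36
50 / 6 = 25 / 3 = 8.33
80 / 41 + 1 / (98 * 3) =23561 / 12054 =1.95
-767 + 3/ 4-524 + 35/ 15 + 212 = -12911/ 12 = -1075.92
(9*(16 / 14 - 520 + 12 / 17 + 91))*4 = -1829916 / 119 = -15377.45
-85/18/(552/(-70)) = 2975/4968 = 0.60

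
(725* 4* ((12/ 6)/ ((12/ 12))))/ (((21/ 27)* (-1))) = -52200/ 7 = -7457.14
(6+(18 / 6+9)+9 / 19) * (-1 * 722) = -13338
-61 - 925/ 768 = -47773/ 768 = -62.20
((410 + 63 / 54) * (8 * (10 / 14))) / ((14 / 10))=246700 / 147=1678.23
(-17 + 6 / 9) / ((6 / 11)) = -539 / 18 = -29.94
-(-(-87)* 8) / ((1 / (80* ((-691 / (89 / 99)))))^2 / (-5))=104228311410432000 / 7921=13158478905495.77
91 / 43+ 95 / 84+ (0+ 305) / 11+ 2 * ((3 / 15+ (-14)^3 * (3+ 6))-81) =-9838164781 / 198660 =-49522.63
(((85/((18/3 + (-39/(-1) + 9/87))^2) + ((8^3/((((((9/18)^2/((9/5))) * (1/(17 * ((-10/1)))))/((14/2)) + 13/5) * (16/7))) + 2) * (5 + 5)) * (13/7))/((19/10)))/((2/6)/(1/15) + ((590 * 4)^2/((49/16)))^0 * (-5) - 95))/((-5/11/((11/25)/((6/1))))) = 52850478391500053/36114807773948400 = 1.46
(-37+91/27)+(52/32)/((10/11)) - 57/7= -604573/15120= -39.98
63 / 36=7 / 4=1.75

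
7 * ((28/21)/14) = 0.67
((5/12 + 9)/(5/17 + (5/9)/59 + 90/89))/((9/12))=10087171/1056290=9.55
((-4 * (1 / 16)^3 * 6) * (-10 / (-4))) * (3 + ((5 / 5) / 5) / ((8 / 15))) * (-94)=19035 / 4096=4.65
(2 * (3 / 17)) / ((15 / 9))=18 / 85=0.21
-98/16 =-49/8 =-6.12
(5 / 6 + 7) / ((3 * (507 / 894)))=7003 / 1521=4.60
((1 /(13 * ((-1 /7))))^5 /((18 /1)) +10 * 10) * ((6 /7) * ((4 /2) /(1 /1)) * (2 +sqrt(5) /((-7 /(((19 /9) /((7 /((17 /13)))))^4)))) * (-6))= -5346484744 /2599051 +29097014171980291652 * sqrt(5) /8185560987322279197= -2049.14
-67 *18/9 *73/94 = -4891/47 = -104.06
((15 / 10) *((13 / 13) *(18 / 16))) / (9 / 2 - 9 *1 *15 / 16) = -3 / 7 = -0.43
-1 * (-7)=7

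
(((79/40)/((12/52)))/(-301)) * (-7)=1027/5160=0.20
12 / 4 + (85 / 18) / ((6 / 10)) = 587 / 54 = 10.87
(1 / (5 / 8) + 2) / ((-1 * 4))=-9 / 10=-0.90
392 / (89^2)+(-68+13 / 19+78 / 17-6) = -175711663 / 2558483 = -68.68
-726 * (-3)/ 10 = 1089/ 5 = 217.80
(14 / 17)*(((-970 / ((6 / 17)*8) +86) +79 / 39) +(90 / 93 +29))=-185.75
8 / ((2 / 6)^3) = 216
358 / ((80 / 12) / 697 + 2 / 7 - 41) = -5240046 / 595795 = -8.80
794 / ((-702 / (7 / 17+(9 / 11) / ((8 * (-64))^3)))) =-4102901666491 / 8809649012736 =-0.47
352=352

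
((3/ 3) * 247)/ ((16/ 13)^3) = 542659/ 4096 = 132.49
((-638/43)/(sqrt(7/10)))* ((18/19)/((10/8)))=-45936* sqrt(70)/28595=-13.44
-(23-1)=-22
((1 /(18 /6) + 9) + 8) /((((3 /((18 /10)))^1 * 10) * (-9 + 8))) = -26 /25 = -1.04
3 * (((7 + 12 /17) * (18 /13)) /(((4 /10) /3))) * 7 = 371385 /221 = 1680.48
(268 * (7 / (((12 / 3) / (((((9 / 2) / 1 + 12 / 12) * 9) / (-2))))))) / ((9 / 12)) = -15477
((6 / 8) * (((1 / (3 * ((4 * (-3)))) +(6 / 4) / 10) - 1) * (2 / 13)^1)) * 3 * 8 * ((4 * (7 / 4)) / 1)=-1106 / 65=-17.02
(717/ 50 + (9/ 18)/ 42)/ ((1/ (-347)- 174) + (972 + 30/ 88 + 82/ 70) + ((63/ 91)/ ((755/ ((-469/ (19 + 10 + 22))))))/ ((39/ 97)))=49907242162349/ 2780137269335715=0.02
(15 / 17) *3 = 45 / 17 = 2.65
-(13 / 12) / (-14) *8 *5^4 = 8125 / 21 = 386.90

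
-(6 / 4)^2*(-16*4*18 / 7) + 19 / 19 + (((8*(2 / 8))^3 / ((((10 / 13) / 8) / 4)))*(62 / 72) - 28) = 198407 / 315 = 629.86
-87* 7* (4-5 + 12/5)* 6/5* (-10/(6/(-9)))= -76734/5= -15346.80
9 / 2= 4.50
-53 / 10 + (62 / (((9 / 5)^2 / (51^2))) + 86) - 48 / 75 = 22433527 / 450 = 49852.28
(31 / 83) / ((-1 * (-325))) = 31 / 26975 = 0.00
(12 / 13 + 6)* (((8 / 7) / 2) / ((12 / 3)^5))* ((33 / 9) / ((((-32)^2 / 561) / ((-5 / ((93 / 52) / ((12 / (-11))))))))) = 42075 / 1777664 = 0.02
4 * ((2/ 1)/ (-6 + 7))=8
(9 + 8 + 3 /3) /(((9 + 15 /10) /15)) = 180 /7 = 25.71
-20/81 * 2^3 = -160/81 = -1.98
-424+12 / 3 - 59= -479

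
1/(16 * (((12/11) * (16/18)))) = 33/512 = 0.06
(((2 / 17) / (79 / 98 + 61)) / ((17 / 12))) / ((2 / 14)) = 5488 / 583491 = 0.01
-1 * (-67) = 67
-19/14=-1.36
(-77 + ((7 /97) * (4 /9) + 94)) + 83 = 87328 /873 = 100.03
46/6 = 23/3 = 7.67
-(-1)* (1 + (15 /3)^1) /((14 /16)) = 6.86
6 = 6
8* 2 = 16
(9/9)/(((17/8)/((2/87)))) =16/1479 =0.01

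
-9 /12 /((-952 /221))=39 /224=0.17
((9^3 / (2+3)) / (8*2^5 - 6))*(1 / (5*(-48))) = -243 / 100000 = -0.00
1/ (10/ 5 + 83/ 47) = 47/ 177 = 0.27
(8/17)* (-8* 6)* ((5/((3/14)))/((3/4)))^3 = -2809856000/4131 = -680187.85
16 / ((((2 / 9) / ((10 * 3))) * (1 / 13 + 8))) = 1872 / 7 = 267.43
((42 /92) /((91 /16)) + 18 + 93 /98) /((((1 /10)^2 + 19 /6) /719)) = 60136620750 /13962403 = 4307.04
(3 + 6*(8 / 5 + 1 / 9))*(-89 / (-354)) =17711 / 5310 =3.34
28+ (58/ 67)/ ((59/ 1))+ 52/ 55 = 6296366/ 217415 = 28.96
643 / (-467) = -643 / 467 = -1.38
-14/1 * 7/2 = -49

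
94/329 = 2/7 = 0.29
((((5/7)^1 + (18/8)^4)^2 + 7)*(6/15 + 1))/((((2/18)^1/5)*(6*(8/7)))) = 6752939091/1048576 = 6440.10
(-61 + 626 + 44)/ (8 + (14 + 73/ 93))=56637/ 2119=26.73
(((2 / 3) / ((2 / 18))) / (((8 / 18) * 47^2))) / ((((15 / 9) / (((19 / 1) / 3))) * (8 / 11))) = 5643 / 176720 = 0.03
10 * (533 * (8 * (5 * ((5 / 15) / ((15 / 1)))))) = 42640 / 9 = 4737.78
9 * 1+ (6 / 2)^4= 90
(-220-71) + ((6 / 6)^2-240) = -530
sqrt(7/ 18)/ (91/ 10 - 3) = 5* sqrt(14)/ 183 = 0.10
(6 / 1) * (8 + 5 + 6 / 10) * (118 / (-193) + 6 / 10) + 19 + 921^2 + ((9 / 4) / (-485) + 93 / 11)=848267.52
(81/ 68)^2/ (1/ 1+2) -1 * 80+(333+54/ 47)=55336469/ 217328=254.62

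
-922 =-922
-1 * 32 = -32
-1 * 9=-9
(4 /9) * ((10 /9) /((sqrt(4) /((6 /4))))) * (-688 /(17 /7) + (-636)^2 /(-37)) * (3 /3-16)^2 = -1763656000 /1887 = -934634.87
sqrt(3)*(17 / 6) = 17*sqrt(3) / 6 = 4.91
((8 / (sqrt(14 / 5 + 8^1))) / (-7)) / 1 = -4* sqrt(30) / 63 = -0.35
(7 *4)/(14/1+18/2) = 1.22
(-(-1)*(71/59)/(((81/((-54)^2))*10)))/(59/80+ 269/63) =1288224/1488983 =0.87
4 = 4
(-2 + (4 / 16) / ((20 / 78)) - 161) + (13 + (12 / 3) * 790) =120439 / 40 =3010.98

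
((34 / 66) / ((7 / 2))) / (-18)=-17 / 2079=-0.01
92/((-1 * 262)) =-46/131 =-0.35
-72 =-72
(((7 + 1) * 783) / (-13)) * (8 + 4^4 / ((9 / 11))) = -2010048 / 13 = -154619.08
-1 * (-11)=11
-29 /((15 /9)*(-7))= 87 /35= 2.49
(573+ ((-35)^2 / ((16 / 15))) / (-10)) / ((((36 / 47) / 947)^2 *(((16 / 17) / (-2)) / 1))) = -6095694176237 / 4096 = -1488206586.00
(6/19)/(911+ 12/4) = 3/8683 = 0.00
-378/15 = -126/5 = -25.20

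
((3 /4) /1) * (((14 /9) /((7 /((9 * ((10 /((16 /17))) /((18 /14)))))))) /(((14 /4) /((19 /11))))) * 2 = 1615 /132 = 12.23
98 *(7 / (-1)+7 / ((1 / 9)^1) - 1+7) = 6076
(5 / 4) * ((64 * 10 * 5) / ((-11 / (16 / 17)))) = -64000 / 187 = -342.25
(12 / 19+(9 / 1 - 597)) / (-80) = 279 / 38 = 7.34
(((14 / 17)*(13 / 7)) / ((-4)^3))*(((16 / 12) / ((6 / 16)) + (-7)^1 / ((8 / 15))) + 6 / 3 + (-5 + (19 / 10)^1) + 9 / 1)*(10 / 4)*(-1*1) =-7813 / 78336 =-0.10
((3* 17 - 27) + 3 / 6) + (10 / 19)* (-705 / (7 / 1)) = -7583 / 266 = -28.51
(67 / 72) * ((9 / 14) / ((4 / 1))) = 67 / 448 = 0.15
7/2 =3.50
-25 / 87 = -0.29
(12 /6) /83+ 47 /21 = 3943 /1743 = 2.26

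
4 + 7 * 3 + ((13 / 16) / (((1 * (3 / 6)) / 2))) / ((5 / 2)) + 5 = 313 / 10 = 31.30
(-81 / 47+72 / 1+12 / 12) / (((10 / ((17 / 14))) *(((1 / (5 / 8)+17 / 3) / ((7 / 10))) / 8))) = 34170 / 5123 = 6.67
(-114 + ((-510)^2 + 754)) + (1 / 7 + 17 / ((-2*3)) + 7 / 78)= 71181310 / 273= 260737.40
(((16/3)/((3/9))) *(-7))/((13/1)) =-112/13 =-8.62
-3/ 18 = -1/ 6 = -0.17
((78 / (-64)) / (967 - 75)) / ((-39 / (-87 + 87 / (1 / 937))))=10179 / 3568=2.85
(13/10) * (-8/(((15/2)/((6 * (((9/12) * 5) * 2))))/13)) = -4056/5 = -811.20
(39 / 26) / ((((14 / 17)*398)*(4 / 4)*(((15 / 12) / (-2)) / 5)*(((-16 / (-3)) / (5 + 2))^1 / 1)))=-153 / 3184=-0.05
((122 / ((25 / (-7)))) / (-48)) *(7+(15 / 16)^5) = 3458446789 / 629145600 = 5.50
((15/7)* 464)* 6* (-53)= -2213280/7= -316182.86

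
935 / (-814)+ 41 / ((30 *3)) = -1154 / 1665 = -0.69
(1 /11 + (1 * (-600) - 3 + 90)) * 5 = -28210 /11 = -2564.55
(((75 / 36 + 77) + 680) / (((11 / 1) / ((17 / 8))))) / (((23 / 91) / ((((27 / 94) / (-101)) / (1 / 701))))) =-88904049507 / 76863424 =-1156.65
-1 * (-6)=6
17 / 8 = 2.12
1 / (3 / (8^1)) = 8 / 3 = 2.67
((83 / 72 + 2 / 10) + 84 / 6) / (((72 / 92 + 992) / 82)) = 1.27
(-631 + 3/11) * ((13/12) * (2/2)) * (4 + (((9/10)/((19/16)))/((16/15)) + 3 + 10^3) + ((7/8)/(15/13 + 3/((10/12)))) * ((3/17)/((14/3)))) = -24190574173753/35132064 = -688561.14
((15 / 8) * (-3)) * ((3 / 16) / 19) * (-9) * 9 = 4.50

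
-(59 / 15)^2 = -3481 / 225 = -15.47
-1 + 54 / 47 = 7 / 47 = 0.15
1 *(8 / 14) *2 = 8 / 7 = 1.14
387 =387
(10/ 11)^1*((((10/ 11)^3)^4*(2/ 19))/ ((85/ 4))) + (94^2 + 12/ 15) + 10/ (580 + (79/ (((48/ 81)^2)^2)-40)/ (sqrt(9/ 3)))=1372182636614622826803801346229592808/ 155279993568102047125270461271435-25796541808640*sqrt(3)/ 2785082540087999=8836.81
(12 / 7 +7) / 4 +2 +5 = 257 / 28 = 9.18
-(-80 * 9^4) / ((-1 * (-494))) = 262440 / 247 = 1062.51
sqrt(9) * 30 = 90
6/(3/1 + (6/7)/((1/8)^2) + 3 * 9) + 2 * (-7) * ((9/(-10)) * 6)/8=18851/1980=9.52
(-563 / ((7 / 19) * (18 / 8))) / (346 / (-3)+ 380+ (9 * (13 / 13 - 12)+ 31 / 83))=-4.09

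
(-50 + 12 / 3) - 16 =-62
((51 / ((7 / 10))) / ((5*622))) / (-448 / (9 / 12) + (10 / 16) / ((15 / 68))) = -102 / 2588453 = -0.00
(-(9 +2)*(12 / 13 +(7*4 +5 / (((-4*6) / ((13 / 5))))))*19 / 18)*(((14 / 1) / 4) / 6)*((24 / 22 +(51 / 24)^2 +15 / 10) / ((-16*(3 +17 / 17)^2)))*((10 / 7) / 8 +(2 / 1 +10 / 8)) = 18.30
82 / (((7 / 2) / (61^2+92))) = 89333.14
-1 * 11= -11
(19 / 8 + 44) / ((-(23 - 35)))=371 / 96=3.86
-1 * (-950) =950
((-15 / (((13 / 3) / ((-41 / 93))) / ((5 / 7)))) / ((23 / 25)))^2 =5909765625 / 4209803689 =1.40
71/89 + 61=61.80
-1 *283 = -283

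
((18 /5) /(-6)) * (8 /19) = -24 /95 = -0.25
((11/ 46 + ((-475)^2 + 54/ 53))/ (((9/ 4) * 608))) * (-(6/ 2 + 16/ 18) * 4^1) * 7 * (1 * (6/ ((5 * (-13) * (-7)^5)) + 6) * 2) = -215510.66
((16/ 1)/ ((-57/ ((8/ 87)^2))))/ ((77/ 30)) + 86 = 952306202/ 11073447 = 86.00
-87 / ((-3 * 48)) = 29 / 48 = 0.60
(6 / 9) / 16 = 1 / 24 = 0.04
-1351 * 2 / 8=-1351 / 4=-337.75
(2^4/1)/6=8/3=2.67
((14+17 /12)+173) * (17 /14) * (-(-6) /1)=5491 /4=1372.75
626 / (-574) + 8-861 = -245124 / 287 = -854.09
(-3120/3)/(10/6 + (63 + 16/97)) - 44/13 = -2382212/122629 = -19.43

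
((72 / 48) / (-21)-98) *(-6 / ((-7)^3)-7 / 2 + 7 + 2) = -541.11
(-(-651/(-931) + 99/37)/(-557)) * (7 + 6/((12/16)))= 249120/2740997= 0.09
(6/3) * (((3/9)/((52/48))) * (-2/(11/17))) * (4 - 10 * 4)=9792/143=68.48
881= 881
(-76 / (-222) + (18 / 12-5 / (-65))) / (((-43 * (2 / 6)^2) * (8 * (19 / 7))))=-116319 / 6287632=-0.02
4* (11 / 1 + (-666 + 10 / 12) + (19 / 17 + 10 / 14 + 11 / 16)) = -3722209 / 1428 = -2606.59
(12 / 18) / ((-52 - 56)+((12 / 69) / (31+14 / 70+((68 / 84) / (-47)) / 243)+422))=860547553 / 405325092693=0.00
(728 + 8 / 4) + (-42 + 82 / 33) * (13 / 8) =665.79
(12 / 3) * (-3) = -12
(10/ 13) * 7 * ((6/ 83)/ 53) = 420/ 57187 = 0.01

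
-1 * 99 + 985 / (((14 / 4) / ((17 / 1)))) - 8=32741 / 7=4677.29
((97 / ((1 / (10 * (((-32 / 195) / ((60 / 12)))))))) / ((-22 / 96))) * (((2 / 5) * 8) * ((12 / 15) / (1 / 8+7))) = 50855936 / 1018875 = 49.91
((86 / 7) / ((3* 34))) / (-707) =-43 / 252399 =-0.00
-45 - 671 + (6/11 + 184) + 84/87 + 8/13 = -2197386/4147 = -529.87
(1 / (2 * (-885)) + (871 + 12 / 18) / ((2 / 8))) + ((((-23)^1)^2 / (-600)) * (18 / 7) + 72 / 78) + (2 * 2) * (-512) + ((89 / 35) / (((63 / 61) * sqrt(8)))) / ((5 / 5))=5429 * sqrt(2) / 8820 + 771698201 / 536900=1438.19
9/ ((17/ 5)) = 45/ 17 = 2.65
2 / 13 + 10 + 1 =145 / 13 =11.15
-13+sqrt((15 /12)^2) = -47 /4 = -11.75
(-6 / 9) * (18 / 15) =-4 / 5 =-0.80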